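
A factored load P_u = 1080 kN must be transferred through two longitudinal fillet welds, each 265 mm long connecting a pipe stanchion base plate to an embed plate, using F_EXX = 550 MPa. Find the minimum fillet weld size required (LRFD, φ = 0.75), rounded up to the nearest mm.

Total weld length L = 530 mm.
Required throat t_e = P_u / (φ × 0.6 F_EXX × L) = 1080 / (0.75 × 0.6 × 550 × 530 × 10⁻³) = 8.233 mm.
Required leg w = t_e / 0.707 = 11.65 mm → use 12 mm.

w = 12 mm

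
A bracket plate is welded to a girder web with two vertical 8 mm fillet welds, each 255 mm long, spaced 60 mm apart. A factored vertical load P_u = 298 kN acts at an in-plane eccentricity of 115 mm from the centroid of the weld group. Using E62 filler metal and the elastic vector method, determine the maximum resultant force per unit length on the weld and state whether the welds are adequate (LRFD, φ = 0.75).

f_max ≈ 1630 N/mm; NOT adequate

E62XX → F_EXX = 620 MPa.
Total weld length L_w = 510 mm. Treat welds as unit-width lines.
Polar moment about centroid: J = 2[d³/12 + d(b/2)²] = 2[255³/12 + 255×30²] = 3223000 mm³.
Direct shear f_v = P/L_w = 298×10³ / 510 = 584.3 N/mm (vertical).
Torsion M = P·e = 298×10³ × 115 = 34270000 N·mm.
Critical point at (x, y) = (30, 127.5) from centroid. f_tx = M·y/J = 1356 N/mm; f_ty = M·x/J = 319 N/mm.
Resultant f_max = √[f_tx² + (f_v + f_ty)²] = √[1356² + (584.3 + 319)²] = 1629 N/mm.
Capacity per unit length: φr_n = 0.75 × 0.6 × 620 × (0.707 × 8) = 1578 N/mm.
1629 > 1578 → NOT adequate.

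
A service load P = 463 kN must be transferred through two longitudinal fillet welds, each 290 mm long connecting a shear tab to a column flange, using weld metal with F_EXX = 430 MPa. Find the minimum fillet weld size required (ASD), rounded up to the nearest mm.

w = 9 mm

Total weld length L = 580 mm.
Required throat t_e = P × Ω / (0.6 F_EXX × L) = 463 × 2.0 / (0.6 × 430 × 580 × 10⁻³) = 6.188 mm.
Required leg w = t_e / 0.707 = 8.753 mm → use 9 mm.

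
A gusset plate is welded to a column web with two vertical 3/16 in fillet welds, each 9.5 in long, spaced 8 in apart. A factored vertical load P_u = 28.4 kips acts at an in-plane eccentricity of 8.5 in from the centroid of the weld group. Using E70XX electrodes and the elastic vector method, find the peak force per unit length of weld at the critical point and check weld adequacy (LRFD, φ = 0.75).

f_max ≈ 4.47 kip/in; NOT adequate

E70XX → F_EXX = 70 ksi.
Total weld length L_w = 19 in. Treat welds as unit-width lines.
Polar moment about centroid: J = 2[d³/12 + d(b/2)²] = 2[9.5³/12 + 9.5×4²] = 446.9 in³.
Direct shear f_v = P/L_w = 28.4 / 19 = 1.495 kip/in (vertical).
Torsion M = P·e = 28.4 × 8.5 = 241.4 kip·in.
Critical point at (x, y) = (4, 4.75) from centroid. f_tx = M·y/J = 2.566 kip/in; f_ty = M·x/J = 2.161 kip/in.
Resultant f_max = √[f_tx² + (f_v + f_ty)²] = √[2.566² + (1.495 + 2.161)²] = 4.466 kip/in.
Capacity per unit length: φr_n = 0.75 × 0.6 × 70 × (0.707 × 0.1875) = 4.176 kip/in.
4.466 > 4.176 → NOT adequate.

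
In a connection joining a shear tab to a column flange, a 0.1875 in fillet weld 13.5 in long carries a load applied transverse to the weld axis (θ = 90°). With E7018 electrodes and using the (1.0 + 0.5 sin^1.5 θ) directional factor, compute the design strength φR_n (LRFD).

E70XX → F_EXX = 70 ksi.
t_e = 0.707 × 0.1875 = 0.1326 in; A_we = 0.1326 × 13.5 = 1.79 in².
Directional factor: 1.0 + 0.5 sin^1.5(90°) = 1.5.
F_nw = 0.6 × 70 × 1.5 = 63 ksi.
φR_n = 0.75 × 63 × 1.79 = 84.56 kip.

φR_n ≈ 84.6 kip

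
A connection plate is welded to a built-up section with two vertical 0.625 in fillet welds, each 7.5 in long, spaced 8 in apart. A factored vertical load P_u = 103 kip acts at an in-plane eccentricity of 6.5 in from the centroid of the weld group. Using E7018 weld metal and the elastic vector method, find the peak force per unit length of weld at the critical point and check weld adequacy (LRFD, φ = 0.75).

E70XX → F_EXX = 70 ksi.
Total weld length L_w = 15 in. Treat welds as unit-width lines.
Polar moment about centroid: J = 2[d³/12 + d(b/2)²] = 2[7.5³/12 + 7.5×4²] = 310.3 in³.
Direct shear f_v = P/L_w = 103 / 15 = 6.867 kip/in (vertical).
Torsion M = P·e = 103 × 6.5 = 669.5 kip·in.
Critical point at (x, y) = (4, 3.75) from centroid. f_tx = M·y/J = 8.091 kip/in; f_ty = M·x/J = 8.63 kip/in.
Resultant f_max = √[f_tx² + (f_v + f_ty)²] = √[8.091² + (6.867 + 8.63)²] = 17.48 kip/in.
Capacity per unit length: φr_n = 0.75 × 0.6 × 70 × (0.707 × 0.625) = 13.92 kip/in.
17.48 > 13.92 → NOT adequate.

f_max ≈ 17.5 kip/in; NOT adequate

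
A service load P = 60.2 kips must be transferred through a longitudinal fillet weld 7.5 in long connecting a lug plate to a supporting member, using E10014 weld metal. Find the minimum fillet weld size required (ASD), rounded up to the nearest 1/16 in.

E100XX → F_EXX = 100 ksi.
Total weld length L = 7.5 in.
Required throat t_e = P × Ω / (0.6 F_EXX × L) = 60.2 × 2.0 / (0.6 × 100 × 7.5) = 0.2676 in.
Required leg w = t_e / 0.707 = 0.3784 in → use 7/16 in.

w = 7/16 in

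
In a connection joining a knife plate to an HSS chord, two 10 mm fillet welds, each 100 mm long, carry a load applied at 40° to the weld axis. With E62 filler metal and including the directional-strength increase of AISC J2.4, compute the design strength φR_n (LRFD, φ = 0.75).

E62XX → F_EXX = 620 MPa.
t_e = 0.707 × 10 = 7.07 mm; A_we = 7.07 × 200 = 1414 mm².
Directional factor: 1.0 + 0.5 sin^1.5(40°) = 1.258.
F_nw = 0.6 × 620 × 1.258 = 467.9 MPa.
φR_n = 0.75 × 467.9 × 1414 × 10⁻³ = 496.2 kN.

φR_n ≈ 496 kN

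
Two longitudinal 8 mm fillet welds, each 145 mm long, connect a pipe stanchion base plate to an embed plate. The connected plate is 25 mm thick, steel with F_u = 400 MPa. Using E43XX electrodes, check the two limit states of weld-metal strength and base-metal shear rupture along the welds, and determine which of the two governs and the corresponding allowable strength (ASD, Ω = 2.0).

R_n/Ω ≈ 212 kN (weld metal governs)

E43XX → F_EXX = 430 MPa.
t_e = 0.707 × 8 = 5.656 mm; L = 290 mm.
Weld metal: R_n/Ω = (1/2.0) × 0.6 × 430 × 5.656 × 290 × 10⁻³ = 211.6 kN.
Base metal (shear rupture): R_n/Ω = (1/2.0) × 0.6 × 400 × 25 × 290 × 10⁻³ = 870 kN.
Governing: weld metal.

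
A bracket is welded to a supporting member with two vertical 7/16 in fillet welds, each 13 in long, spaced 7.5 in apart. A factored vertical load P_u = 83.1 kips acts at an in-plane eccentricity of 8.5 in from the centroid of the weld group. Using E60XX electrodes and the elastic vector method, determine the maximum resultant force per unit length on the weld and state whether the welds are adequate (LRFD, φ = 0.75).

E60XX → F_EXX = 60 ksi.
Total weld length L_w = 26 in. Treat welds as unit-width lines.
Polar moment about centroid: J = 2[d³/12 + d(b/2)²] = 2[13³/12 + 13×3.75²] = 731.8 in³.
Direct shear f_v = P/L_w = 83.1 / 26 = 3.196 kip/in (vertical).
Torsion M = P·e = 83.1 × 8.5 = 706.35 kip·in.
Critical point at (x, y) = (3.75, 6.5) from centroid. f_tx = M·y/J = 6.274 kip/in; f_ty = M·x/J = 3.62 kip/in.
Resultant f_max = √[f_tx² + (f_v + f_ty)²] = √[6.274² + (3.196 + 3.62)²] = 9.264 kip/in.
Capacity per unit length: φr_n = 0.75 × 0.6 × 60 × (0.707 × 0.4375) = 8.351 kip/in.
9.264 > 8.351 → NOT adequate.

f_max ≈ 9.26 kip/in; NOT adequate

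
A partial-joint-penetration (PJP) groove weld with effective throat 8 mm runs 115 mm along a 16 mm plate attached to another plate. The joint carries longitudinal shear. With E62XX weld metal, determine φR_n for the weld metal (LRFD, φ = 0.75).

E62XX → F_EXX = 620 MPa.
Effective throat (given) t_e = 8 mm.
A_we = 8 × 115 = 920 mm².
F_nw = 0.6 F_EXX = 372 MPa.
φR_n = 0.75 × 372 × 920 × 10⁻³ = 256.7 kN.

φR_n ≈ 257 kN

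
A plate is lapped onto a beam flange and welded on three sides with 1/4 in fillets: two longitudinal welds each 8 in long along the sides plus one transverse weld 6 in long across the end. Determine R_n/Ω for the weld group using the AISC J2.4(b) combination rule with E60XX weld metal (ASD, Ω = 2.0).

E60XX → F_EXX = 60 ksi.
t_e = 0.707 × 0.25 = 0.1767 in.
R_nwl = 0.6 × 60 × 0.1767 × 16 = 101.8 kip (longitudinal, 2 welds).
R_nwt = 0.6 × 60 × 0.1767 × 6 = 38.18 kip (transverse, base value).
(i) R_nwl + R_nwt = 140 kip; (ii) 0.85 R_nwl + 1.5 R_nwt = 143.8 kip.
R_n = max = 143.8 kip [governs: (ii)]; R_n/Ω = 71.9 kip.

R_n/Ω ≈ 71.9 kip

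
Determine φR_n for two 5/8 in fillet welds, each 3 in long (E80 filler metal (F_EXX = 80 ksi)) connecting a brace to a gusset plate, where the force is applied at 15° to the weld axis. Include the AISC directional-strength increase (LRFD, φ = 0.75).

φR_n ≈ 102 kips

t_e = 0.707 × 0.625 = 0.4419 in; A_we = 0.4419 × 6 = 2.651 in².
Directional factor: 1.0 + 0.5 sin^1.5(15°) = 1.066.
F_nw = 0.6 × 80 × 1.066 = 51.16 ksi.
φR_n = 0.75 × 51.16 × 2.651 = 101.7 kips.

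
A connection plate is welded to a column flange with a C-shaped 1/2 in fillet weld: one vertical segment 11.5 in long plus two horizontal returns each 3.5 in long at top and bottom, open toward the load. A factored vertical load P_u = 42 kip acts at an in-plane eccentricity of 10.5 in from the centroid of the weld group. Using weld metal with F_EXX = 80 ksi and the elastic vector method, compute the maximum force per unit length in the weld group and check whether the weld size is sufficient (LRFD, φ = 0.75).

Total weld length L_w = 18.5 in. Treat welds as unit-width lines.
Centroid: x̄ = 2×3.5×1.75 / 18.5 = 0.6622 in from the vertical weld.
Polar moment about centroid: J = I_x + I_y = [11.5³/12 + 2×3.5×5.75²] + [11.5×0.6622² + 2(3.5³/12 + 3.5×1.088²)] = 378.6 in³.
Direct shear f_v = P/L_w = 42 / 18.5 = 2.27 kip/in (vertical).
Torsion M = P·e = 42 × 10.5 = 441 kip·in.
Critical point at (x, y) = (2.838, 5.75) from centroid. f_tx = M·y/J = 6.697 kip/in; f_ty = M·x/J = 3.305 kip/in.
Resultant f_max = √[f_tx² + (f_v + f_ty)²] = √[6.697² + (2.27 + 3.305)²] = 8.714 kip/in.
Capacity per unit length: φr_n = 0.75 × 0.6 × 80 × (0.707 × 0.5) = 12.73 kip/in.
8.714 ≤ 12.73 → adequate.

f_max ≈ 8.71 kip/in; adequate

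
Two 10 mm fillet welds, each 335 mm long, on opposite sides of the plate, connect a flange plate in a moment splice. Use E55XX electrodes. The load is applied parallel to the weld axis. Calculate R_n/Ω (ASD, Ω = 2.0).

R_n/Ω ≈ 782 kN

E55XX → F_EXX = 550 MPa.
Effective throat t_e = 0.707 × 10 = 7.07 mm.
Total length L = 670 mm; A_we = 7.07 × 670 = 4737 mm².
F_nw = 0.6 F_EXX = 0.6 × 550 = 330 MPa.
R_n = 330 × 4737 × 10⁻³ = 1563 kN; R_n/Ω = 1563/2.0 = 781.6 kN.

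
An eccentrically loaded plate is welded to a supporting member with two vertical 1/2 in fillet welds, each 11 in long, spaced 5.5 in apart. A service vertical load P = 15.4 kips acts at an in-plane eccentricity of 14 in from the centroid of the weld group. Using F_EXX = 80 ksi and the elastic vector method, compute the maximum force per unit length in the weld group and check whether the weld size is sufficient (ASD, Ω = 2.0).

Total weld length L_w = 22 in. Treat welds as unit-width lines.
Polar moment about centroid: J = 2[d³/12 + d(b/2)²] = 2[11³/12 + 11×2.75²] = 388.2 in³.
Direct shear f_v = P/L_w = 15.4 / 22 = 0.7 kip/in (vertical).
Torsion M = P·e = 15.4 × 14 = 215.6 kip·in.
Critical point at (x, y) = (2.75, 5.5) from centroid. f_tx = M·y/J = 3.055 kip/in; f_ty = M·x/J = 1.527 kip/in.
Resultant f_max = √[f_tx² + (f_v + f_ty)²] = √[3.055² + (0.7 + 1.527)²] = 3.78 kip/in.
Capacity per unit length: r_n/Ω = (1/2.0) × 0.6 × 80 × (0.707 × 0.5) = 8.484 kip/in.
3.78 ≤ 8.484 → adequate.

f_max ≈ 3.78 kip/in; adequate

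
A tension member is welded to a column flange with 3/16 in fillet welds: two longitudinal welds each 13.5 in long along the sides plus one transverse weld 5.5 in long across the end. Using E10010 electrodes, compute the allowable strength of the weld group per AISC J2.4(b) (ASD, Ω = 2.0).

R_n/Ω ≈ 129 kips

E100XX → F_EXX = 100 ksi.
t_e = 0.707 × 0.1875 = 0.1326 in.
R_nwl = 0.6 × 100 × 0.1326 × 27 = 214.8 kips (longitudinal, 2 welds).
R_nwt = 0.6 × 100 × 0.1326 × 5.5 = 43.75 kips (transverse, base value).
(i) R_nwl + R_nwt = 258.5 kips; (ii) 0.85 R_nwl + 1.5 R_nwt = 248.2 kips.
R_n = max = 258.5 kips [governs: (i)]; R_n/Ω = 129.2 kips.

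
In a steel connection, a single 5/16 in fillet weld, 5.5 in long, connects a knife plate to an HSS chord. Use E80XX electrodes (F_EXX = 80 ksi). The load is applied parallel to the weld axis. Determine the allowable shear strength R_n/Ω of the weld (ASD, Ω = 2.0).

Effective throat t_e = 0.707 × 0.3125 = 0.2209 in.
Total length L = 5.5 in; A_we = 0.2209 × 5.5 = 1.215 in².
F_nw = 0.6 F_EXX = 0.6 × 80 = 48 ksi.
R_n = 48 × 1.215 = 58.33 kip; R_n/Ω = 58.33/2.0 = 29.16 kip.

R_n/Ω ≈ 29.2 kip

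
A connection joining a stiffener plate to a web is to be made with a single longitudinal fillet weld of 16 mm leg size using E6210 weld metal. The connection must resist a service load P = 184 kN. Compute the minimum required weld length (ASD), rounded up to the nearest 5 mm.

L = 90 mm

E62XX → F_EXX = 620 MPa.
Throat t_e = 0.707 × 16 = 11.31 mm.
r_n/Ω = (0.6 × 620 × 11.31) / 2.0 = 2104 N/mm = 2.104 kN/mm.
L_req = P / (r_n/Ω) = 184 / 2.104 = 87.45 mm total.
Round up → use L = 90 mm.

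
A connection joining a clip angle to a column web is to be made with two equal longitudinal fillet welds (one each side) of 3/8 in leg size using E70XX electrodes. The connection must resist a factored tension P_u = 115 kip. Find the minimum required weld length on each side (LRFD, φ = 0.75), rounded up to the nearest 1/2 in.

L = 7 in on each side

E70XX → F_EXX = 70 ksi.
Throat t_e = 0.707 × 0.375 = 0.2651 in.
φr_n = 0.75 × 0.6 × 70 × 0.2651 = 8.351 kip/in.
L_req = P_u / φr_n = 115 / 8.351 = 13.77 in total.
Per side: 13.77 / 2 = 6.885 in.
Round up → use L = 7 in on each side.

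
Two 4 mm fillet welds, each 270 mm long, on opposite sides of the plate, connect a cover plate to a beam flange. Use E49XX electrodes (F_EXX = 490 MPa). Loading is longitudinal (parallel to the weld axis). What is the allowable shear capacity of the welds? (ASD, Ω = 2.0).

Effective throat t_e = 0.707 × 4 = 2.828 mm.
Total length L = 540 mm; A_we = 2.828 × 540 = 1527 mm².
F_nw = 0.6 F_EXX = 0.6 × 490 = 294 MPa.
R_n = 294 × 1527 × 10⁻³ = 449 kN; R_n/Ω = 449/2.0 = 224.5 kN.

R_n/Ω ≈ 224 kN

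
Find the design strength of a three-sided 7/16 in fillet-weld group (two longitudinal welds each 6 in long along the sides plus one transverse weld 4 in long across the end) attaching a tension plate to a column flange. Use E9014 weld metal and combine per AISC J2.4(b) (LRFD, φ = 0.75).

E90XX → F_EXX = 90 ksi.
t_e = 0.707 × 0.4375 = 0.3093 in.
R_nwl = 0.6 × 90 × 0.3093 × 12 = 200.4 kip (longitudinal, 2 welds).
R_nwt = 0.6 × 90 × 0.3093 × 4 = 66.81 kip (transverse, base value).
(i) R_nwl + R_nwt = 267.2 kip; (ii) 0.85 R_nwl + 1.5 R_nwt = 270.6 kip.
R_n = max = 270.6 kip [governs: (ii)]; φR_n = 202.9 kip.

φR_n ≈ 203 kip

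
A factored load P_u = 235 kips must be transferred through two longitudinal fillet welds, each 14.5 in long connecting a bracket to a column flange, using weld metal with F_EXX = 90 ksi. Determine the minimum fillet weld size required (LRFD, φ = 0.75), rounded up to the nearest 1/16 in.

w = 5/16 in

Total weld length L = 29 in.
Required throat t_e = P_u / (φ × 0.6 F_EXX × L) = 235 / (0.75 × 0.6 × 90 × 29) = 0.2001 in.
Required leg w = t_e / 0.707 = 0.283 in → use 5/16 in.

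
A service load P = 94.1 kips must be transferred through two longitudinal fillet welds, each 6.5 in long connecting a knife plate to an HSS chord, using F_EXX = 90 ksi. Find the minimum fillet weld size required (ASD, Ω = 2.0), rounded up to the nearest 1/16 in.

w = 7/16 in

Total weld length L = 13 in.
Required throat t_e = P × Ω / (0.6 F_EXX × L) = 94.1 × 2.0 / (0.6 × 90 × 13) = 0.2681 in.
Required leg w = t_e / 0.707 = 0.3792 in → use 7/16 in.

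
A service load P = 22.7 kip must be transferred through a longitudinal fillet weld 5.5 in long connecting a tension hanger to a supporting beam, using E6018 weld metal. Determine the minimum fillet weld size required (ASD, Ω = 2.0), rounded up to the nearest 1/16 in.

E60XX → F_EXX = 60 ksi.
Total weld length L = 5.5 in.
Required throat t_e = P × Ω / (0.6 F_EXX × L) = 22.7 × 2.0 / (0.6 × 60 × 5.5) = 0.2293 in.
Required leg w = t_e / 0.707 = 0.3243 in → use 3/8 in.

w = 3/8 in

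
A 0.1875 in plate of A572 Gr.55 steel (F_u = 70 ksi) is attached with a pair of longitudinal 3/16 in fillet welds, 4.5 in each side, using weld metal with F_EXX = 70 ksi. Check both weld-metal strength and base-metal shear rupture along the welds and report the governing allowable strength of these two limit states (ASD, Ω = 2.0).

R_n/Ω ≈ 25.1 kips (weld metal governs)

t_e = 0.707 × 0.1875 = 0.1326 in; L = 9 in.
Weld metal: R_n/Ω = (1/2.0) × 0.6 × 70 × 0.1326 × 9 = 25.05 kips.
Base metal (shear rupture): R_n/Ω = (1/2.0) × 0.6 × 70 × 0.1875 × 9 = 35.44 kips.
Governing: weld metal.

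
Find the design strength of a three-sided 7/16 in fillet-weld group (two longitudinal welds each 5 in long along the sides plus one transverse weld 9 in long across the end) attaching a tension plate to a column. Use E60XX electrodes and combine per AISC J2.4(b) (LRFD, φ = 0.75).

E60XX → F_EXX = 60 ksi.
t_e = 0.707 × 0.4375 = 0.3093 in.
R_nwl = 0.6 × 60 × 0.3093 × 10 = 111.4 kip (longitudinal, 2 welds).
R_nwt = 0.6 × 60 × 0.3093 × 9 = 100.2 kip (transverse, base value).
(i) R_nwl + R_nwt = 211.6 kip; (ii) 0.85 R_nwl + 1.5 R_nwt = 245 kip.
R_n = max = 245 kip [governs: (ii)]; φR_n = 183.7 kip.

φR_n ≈ 184 kip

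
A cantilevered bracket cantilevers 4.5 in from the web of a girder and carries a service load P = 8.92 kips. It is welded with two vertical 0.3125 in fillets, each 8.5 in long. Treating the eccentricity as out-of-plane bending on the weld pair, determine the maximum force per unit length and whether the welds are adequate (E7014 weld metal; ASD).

E70XX → F_EXX = 70 ksi.
L_w = 2 × 8.5 = 17 in; section modulus (unit throat) S = 2 × L²/6 = 24.08 in².
Direct shear f_v = P/L_w = 8.92/17 = 0.5247 kip/in.
Moment M = P × e = 8.92 × 4.5 = 40.14 kip·in; bending f_b = M/S = 1.667 kip/in.
f_max = √(f_v² + f_b²) = √(0.5247² + 1.667²) = 1.747 kip/in.
r_n/Ω = (1/2.0) × 0.6 × 70 × (0.707 × 0.3125) = 4.64 kip/in → adequate.

f_max ≈ 1.75 kip/in; adequate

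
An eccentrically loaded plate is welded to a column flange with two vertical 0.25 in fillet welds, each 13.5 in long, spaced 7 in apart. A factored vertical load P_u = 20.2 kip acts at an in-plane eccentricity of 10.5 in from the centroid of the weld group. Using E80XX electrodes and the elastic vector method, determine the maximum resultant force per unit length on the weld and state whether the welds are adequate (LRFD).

E80XX → F_EXX = 80 ksi.
Total weld length L_w = 27 in. Treat welds as unit-width lines.
Polar moment about centroid: J = 2[d³/12 + d(b/2)²] = 2[13.5³/12 + 13.5×3.5²] = 740.8 in³.
Direct shear f_v = P/L_w = 20.2 / 27 = 0.7481 kip/in (vertical).
Torsion M = P·e = 20.2 × 10.5 = 212.1 kip·in.
Critical point at (x, y) = (3.5, 6.75) from centroid. f_tx = M·y/J = 1.933 kip/in; f_ty = M·x/J = 1.002 kip/in.
Resultant f_max = √[f_tx² + (f_v + f_ty)²] = √[1.933² + (0.7481 + 1.002)²] = 2.607 kip/in.
Capacity per unit length: φr_n = 0.75 × 0.6 × 80 × (0.707 × 0.25) = 6.363 kip/in.
2.607 ≤ 6.363 → adequate.

f_max ≈ 2.61 kip/in; adequate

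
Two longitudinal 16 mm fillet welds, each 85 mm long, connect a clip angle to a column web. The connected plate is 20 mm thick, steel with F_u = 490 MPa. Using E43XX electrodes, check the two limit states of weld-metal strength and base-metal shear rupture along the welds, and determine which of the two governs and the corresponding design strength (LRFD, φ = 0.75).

E43XX → F_EXX = 430 MPa.
t_e = 0.707 × 16 = 11.31 mm; L = 170 mm.
Weld metal: φR_n = 0.75 × 0.6 × 430 × 11.31 × 170 × 10⁻³ = 372.1 kN.
Base metal (shear rupture): φR_n = 0.75 × 0.6 × 490 × 20 × 170 × 10⁻³ = 749.7 kN.
Governing: weld metal.

φR_n ≈ 372 kN (weld metal governs)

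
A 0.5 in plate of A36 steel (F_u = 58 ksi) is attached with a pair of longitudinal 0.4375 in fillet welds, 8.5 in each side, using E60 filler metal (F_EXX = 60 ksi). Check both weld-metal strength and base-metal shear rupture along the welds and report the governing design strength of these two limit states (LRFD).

φR_n ≈ 142 kips (weld metal governs)

t_e = 0.707 × 0.4375 = 0.3093 in; L = 17 in.
Weld metal: φR_n = 0.75 × 0.6 × 60 × 0.3093 × 17 = 142 kips.
Base metal (shear rupture): φR_n = 0.75 × 0.6 × 58 × 0.5 × 17 = 221.8 kips.
Governing: weld metal.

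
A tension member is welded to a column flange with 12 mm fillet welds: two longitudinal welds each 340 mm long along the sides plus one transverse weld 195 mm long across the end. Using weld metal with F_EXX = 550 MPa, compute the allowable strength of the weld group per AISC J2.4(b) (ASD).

t_e = 0.707 × 12 = 8.484 mm.
R_nwl = 0.6 × 550 × 8.484 × 680 × 10⁻³ = 1904 kN (longitudinal, 2 welds).
R_nwt = 0.6 × 550 × 8.484 × 195 × 10⁻³ = 545.9 kN (transverse, base value).
(i) R_nwl + R_nwt = 2450 kN; (ii) 0.85 R_nwl + 1.5 R_nwt = 2437 kN.
R_n = max = 2450 kN [governs: (i)]; R_n/Ω = 1225 kN.

R_n/Ω ≈ 1220 kN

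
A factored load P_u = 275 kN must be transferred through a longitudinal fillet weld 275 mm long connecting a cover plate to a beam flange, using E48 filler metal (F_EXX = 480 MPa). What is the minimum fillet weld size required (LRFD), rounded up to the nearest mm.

w = 7 mm

Total weld length L = 275 mm.
Required throat t_e = P_u / (φ × 0.6 F_EXX × L) = 275 / (0.75 × 0.6 × 480 × 275 × 10⁻³) = 4.63 mm.
Required leg w = t_e / 0.707 = 6.548 mm → use 7 mm.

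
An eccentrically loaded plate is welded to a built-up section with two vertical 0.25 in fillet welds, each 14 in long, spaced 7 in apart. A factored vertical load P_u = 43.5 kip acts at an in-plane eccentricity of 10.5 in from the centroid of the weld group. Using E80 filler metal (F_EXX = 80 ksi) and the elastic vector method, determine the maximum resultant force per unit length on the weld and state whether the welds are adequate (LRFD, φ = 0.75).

f_max ≈ 5.34 kip/in; adequate

Total weld length L_w = 28 in. Treat welds as unit-width lines.
Polar moment about centroid: J = 2[d³/12 + d(b/2)²] = 2[14³/12 + 14×3.5²] = 800.3 in³.
Direct shear f_v = P/L_w = 43.5 / 28 = 1.554 kip/in (vertical).
Torsion M = P·e = 43.5 × 10.5 = 456.75 kip·in.
Critical point at (x, y) = (3.5, 7) from centroid. f_tx = M·y/J = 3.995 kip/in; f_ty = M·x/J = 1.997 kip/in.
Resultant f_max = √[f_tx² + (f_v + f_ty)²] = √[3.995² + (1.554 + 1.997)²] = 5.345 kip/in.
Capacity per unit length: φr_n = 0.75 × 0.6 × 80 × (0.707 × 0.25) = 6.363 kip/in.
5.345 ≤ 6.363 → adequate.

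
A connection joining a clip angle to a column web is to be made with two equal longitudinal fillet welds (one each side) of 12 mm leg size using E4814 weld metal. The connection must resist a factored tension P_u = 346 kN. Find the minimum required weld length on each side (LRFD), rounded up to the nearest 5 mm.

L = 95 mm on each side

E48XX → F_EXX = 480 MPa.
Throat t_e = 0.707 × 12 = 8.484 mm.
φr_n = 0.75 × 0.6 × 480 × 8.484 × 10⁻³ = 1.833 kN/mm.
L_req = P_u / φr_n = 346 / 1.833 = 188.8 mm total.
Per side: 188.8 / 2 = 94.4 mm.
Round up → use L = 95 mm on each side.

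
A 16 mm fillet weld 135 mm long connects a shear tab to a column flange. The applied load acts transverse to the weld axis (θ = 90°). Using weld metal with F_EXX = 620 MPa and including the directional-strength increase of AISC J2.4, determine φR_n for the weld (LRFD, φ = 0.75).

t_e = 0.707 × 16 = 11.31 mm; A_we = 11.31 × 135 = 1527 mm².
Directional factor: 1.0 + 0.5 sin^1.5(90°) = 1.5.
F_nw = 0.6 × 620 × 1.5 = 558 MPa.
φR_n = 0.75 × 558 × 1527 × 10⁻³ = 639.1 kN.

φR_n ≈ 639 kN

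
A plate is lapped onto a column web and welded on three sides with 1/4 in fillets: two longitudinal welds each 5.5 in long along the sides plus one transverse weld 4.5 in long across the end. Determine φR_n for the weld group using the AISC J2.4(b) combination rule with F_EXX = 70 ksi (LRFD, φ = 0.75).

φR_n ≈ 89.6 kips

t_e = 0.707 × 0.25 = 0.1767 in.
R_nwl = 0.6 × 70 × 0.1767 × 11 = 81.66 kips (longitudinal, 2 welds).
R_nwt = 0.6 × 70 × 0.1767 × 4.5 = 33.41 kips (transverse, base value).
(i) R_nwl + R_nwt = 115.1 kips; (ii) 0.85 R_nwl + 1.5 R_nwt = 119.5 kips.
R_n = max = 119.5 kips [governs: (ii)]; φR_n = 89.64 kips.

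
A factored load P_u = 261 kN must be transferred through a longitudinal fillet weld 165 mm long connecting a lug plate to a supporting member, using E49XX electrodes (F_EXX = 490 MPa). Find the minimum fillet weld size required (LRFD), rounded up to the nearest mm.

Total weld length L = 165 mm.
Required throat t_e = P_u / (φ × 0.6 F_EXX × L) = 261 / (0.75 × 0.6 × 490 × 165 × 10⁻³) = 7.174 mm.
Required leg w = t_e / 0.707 = 10.15 mm → use 11 mm.

w = 11 mm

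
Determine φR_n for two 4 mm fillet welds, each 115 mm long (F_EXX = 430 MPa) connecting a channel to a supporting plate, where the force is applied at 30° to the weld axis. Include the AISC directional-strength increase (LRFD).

t_e = 0.707 × 4 = 2.828 mm; A_we = 2.828 × 230 = 650.4 mm².
Directional factor: 1.0 + 0.5 sin^1.5(30°) = 1.177.
F_nw = 0.6 × 430 × 1.177 = 303.6 MPa.
φR_n = 0.75 × 303.6 × 650.4 × 10⁻³ = 148.1 kN.

φR_n ≈ 148 kN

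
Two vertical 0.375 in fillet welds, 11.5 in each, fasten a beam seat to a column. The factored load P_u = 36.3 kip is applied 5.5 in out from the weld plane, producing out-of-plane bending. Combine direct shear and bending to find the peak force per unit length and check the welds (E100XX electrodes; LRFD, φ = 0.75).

f_max ≈ 4.8 kip/in; adequate

E100XX → F_EXX = 100 ksi.
L_w = 2 × 11.5 = 23 in; section modulus (unit throat) S = 2 × L²/6 = 44.08 in².
Direct shear f_v = P/L_w = 36.3/23 = 1.578 kip/in.
Moment M = P × e = 36.3 × 5.5 = 199.65 kip·in; bending f_b = M/S = 4.529 kip/in.
f_max = √(f_v² + f_b²) = √(1.578² + 4.529²) = 4.796 kip/in.
φr_n = 0.75 × 0.6 × 100 × (0.707 × 0.375) = 11.93 kip/in → adequate.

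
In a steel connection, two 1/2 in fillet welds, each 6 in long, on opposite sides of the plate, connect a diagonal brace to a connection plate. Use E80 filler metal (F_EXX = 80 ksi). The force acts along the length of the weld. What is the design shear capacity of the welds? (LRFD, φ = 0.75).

φR_n ≈ 153 kip

Effective throat t_e = 0.707 × 0.5 = 0.3535 in.
Total length L = 12 in; A_we = 0.3535 × 12 = 4.242 in².
F_nw = 0.6 F_EXX = 0.6 × 80 = 48 ksi.
φR_n = 0.75 × 48 × 4.242 = 152.7 kip.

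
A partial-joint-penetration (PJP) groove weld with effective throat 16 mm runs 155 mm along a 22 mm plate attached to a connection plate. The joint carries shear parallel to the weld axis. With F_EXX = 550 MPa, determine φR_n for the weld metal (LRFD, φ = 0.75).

Effective throat (given) t_e = 16 mm.
A_we = 16 × 155 = 2480 mm².
F_nw = 0.6 F_EXX = 330 MPa.
φR_n = 0.75 × 330 × 2480 × 10⁻³ = 613.8 kN.

φR_n ≈ 614 kN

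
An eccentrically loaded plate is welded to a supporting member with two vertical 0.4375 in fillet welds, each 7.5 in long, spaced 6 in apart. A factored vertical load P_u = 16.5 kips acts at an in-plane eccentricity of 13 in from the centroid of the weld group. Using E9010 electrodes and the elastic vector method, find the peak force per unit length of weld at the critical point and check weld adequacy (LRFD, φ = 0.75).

f_max ≈ 5.77 kip/in; adequate

E90XX → F_EXX = 90 ksi.
Total weld length L_w = 15 in. Treat welds as unit-width lines.
Polar moment about centroid: J = 2[d³/12 + d(b/2)²] = 2[7.5³/12 + 7.5×3²] = 205.3 in³.
Direct shear f_v = P/L_w = 16.5 / 15 = 1.1 kip/in (vertical).
Torsion M = P·e = 16.5 × 13 = 214.5 kip·in.
Critical point at (x, y) = (3, 3.75) from centroid. f_tx = M·y/J = 3.918 kip/in; f_ty = M·x/J = 3.134 kip/in.
Resultant f_max = √[f_tx² + (f_v + f_ty)²] = √[3.918² + (1.1 + 3.134)²] = 5.769 kip/in.
Capacity per unit length: φr_n = 0.75 × 0.6 × 90 × (0.707 × 0.4375) = 12.53 kip/in.
5.769 ≤ 12.53 → adequate.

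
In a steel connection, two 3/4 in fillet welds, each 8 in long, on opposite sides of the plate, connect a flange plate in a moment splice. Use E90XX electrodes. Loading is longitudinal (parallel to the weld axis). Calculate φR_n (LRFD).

φR_n ≈ 344 kip

E90XX → F_EXX = 90 ksi.
Effective throat t_e = 0.707 × 0.75 = 0.5302 in.
Total length L = 16 in; A_we = 0.5302 × 16 = 8.484 in².
F_nw = 0.6 F_EXX = 0.6 × 90 = 54 ksi.
φR_n = 0.75 × 54 × 8.484 = 343.6 kip.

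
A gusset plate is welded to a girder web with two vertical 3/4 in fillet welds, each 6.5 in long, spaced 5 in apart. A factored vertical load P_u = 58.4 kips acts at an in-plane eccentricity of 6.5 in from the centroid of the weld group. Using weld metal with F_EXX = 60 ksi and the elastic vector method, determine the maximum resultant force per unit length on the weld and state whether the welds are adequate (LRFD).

Total weld length L_w = 13 in. Treat welds as unit-width lines.
Polar moment about centroid: J = 2[d³/12 + d(b/2)²] = 2[6.5³/12 + 6.5×2.5²] = 127 in³.
Direct shear f_v = P/L_w = 58.4 / 13 = 4.492 kip/in (vertical).
Torsion M = P·e = 58.4 × 6.5 = 379.6 kip·in.
Critical point at (x, y) = (2.5, 3.25) from centroid. f_tx = M·y/J = 9.713 kip/in; f_ty = M·x/J = 7.471 kip/in.
Resultant f_max = √[f_tx² + (f_v + f_ty)²] = √[9.713² + (4.492 + 7.471)²] = 15.41 kip/in.
Capacity per unit length: φr_n = 0.75 × 0.6 × 60 × (0.707 × 0.75) = 14.32 kip/in.
15.41 > 14.32 → NOT adequate.

f_max ≈ 15.4 kip/in; NOT adequate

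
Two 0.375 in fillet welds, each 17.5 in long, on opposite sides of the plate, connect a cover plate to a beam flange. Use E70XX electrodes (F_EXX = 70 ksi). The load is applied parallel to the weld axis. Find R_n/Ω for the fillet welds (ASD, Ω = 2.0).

Effective throat t_e = 0.707 × 0.375 = 0.2651 in.
Total length L = 35 in; A_we = 0.2651 × 35 = 9.279 in².
F_nw = 0.6 F_EXX = 0.6 × 70 = 42 ksi.
R_n = 42 × 9.279 = 389.7 kips; R_n/Ω = 389.7/2.0 = 194.9 kips.

R_n/Ω ≈ 195 kips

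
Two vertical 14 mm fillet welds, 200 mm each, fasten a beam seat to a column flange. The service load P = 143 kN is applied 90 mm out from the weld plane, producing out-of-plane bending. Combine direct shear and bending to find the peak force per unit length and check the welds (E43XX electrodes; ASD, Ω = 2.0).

f_max ≈ 1030 N/mm; adequate

E43XX → F_EXX = 430 MPa.
L_w = 2 × 200 = 400 mm; section modulus (unit throat) S = 2 × L²/6 = 13330 mm².
Direct shear f_v = P/L_w = 143×10³/400 = 357.5 N/mm.
Moment M = P × e = 143×10³ × 90 = 12870000 N·mm; bending f_b = M/S = 965.2 N/mm.
f_max = √(f_v² + f_b²) = √(357.5² + 965.2²) = 1029 N/mm.
r_n/Ω = (1/2.0) × 0.6 × 430 × (0.707 × 14) = 1277 N/mm → adequate.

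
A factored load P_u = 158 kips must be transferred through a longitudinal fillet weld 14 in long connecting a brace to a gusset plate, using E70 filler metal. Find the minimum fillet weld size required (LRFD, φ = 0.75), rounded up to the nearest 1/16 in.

w = 9/16 in

E70XX → F_EXX = 70 ksi.
Total weld length L = 14 in.
Required throat t_e = P_u / (φ × 0.6 F_EXX × L) = 158 / (0.75 × 0.6 × 70 × 14) = 0.3583 in.
Required leg w = t_e / 0.707 = 0.5068 in → use 9/16 in.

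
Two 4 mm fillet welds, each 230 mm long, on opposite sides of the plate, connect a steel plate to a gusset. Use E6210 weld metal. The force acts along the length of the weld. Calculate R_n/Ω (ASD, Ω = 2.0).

E62XX → F_EXX = 620 MPa.
Effective throat t_e = 0.707 × 4 = 2.828 mm.
Total length L = 460 mm; A_we = 2.828 × 460 = 1301 mm².
F_nw = 0.6 F_EXX = 0.6 × 620 = 372 MPa.
R_n = 372 × 1301 × 10⁻³ = 483.9 kN; R_n/Ω = 483.9/2.0 = 242 kN.

R_n/Ω ≈ 242 kN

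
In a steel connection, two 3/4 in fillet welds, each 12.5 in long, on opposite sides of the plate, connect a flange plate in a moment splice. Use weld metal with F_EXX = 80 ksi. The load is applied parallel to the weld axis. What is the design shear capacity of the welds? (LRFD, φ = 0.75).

Effective throat t_e = 0.707 × 0.75 = 0.5302 in.
Total length L = 25 in; A_we = 0.5302 × 25 = 13.26 in².
F_nw = 0.6 F_EXX = 0.6 × 80 = 48 ksi.
φR_n = 0.75 × 48 × 13.26 = 477.2 kips.

φR_n ≈ 477 kips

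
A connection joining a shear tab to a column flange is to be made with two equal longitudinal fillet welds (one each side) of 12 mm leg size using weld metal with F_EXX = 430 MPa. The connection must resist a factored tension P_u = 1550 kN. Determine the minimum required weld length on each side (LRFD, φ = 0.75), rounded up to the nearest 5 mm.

L = 475 mm on each side

Throat t_e = 0.707 × 12 = 8.484 mm.
φr_n = 0.75 × 0.6 × 430 × 8.484 × 10⁻³ = 1.642 kN/mm.
L_req = P_u / φr_n = 1550 / 1.642 = 944.2 mm total.
Per side: 944.2 / 2 = 472.1 mm.
Round up → use L = 475 mm on each side.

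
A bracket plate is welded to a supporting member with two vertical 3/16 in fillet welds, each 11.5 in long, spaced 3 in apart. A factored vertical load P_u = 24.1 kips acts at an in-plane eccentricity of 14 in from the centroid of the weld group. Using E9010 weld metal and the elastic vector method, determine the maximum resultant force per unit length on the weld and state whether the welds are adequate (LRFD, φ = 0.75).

f_max ≈ 6.91 kip/in; NOT adequate

E90XX → F_EXX = 90 ksi.
Total weld length L_w = 23 in. Treat welds as unit-width lines.
Polar moment about centroid: J = 2[d³/12 + d(b/2)²] = 2[11.5³/12 + 11.5×1.5²] = 305.2 in³.
Direct shear f_v = P/L_w = 24.1 / 23 = 1.048 kip/in (vertical).
Torsion M = P·e = 24.1 × 14 = 337.4 kip·in.
Critical point at (x, y) = (1.5, 5.75) from centroid. f_tx = M·y/J = 6.356 kip/in; f_ty = M·x/J = 1.658 kip/in.
Resultant f_max = √[f_tx² + (f_v + f_ty)²] = √[6.356² + (1.048 + 1.658)²] = 6.908 kip/in.
Capacity per unit length: φr_n = 0.75 × 0.6 × 90 × (0.707 × 0.1875) = 5.369 kip/in.
6.908 > 5.369 → NOT adequate.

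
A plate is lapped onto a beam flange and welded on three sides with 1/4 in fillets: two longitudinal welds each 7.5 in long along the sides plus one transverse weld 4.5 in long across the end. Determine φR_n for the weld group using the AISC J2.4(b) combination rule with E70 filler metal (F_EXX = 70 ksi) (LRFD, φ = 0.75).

φR_n ≈ 109 kips

t_e = 0.707 × 0.25 = 0.1767 in.
R_nwl = 0.6 × 70 × 0.1767 × 15 = 111.4 kips (longitudinal, 2 welds).
R_nwt = 0.6 × 70 × 0.1767 × 4.5 = 33.41 kips (transverse, base value).
(i) R_nwl + R_nwt = 144.8 kips; (ii) 0.85 R_nwl + 1.5 R_nwt = 144.8 kips.
R_n = max = 144.8 kips [governs: (ii)]; φR_n = 108.6 kips.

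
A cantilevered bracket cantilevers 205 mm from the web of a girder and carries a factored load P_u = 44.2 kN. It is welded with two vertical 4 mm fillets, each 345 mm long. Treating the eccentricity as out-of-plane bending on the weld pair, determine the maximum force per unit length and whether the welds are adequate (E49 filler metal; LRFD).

E49XX → F_EXX = 490 MPa.
L_w = 2 × 345 = 690 mm; section modulus (unit throat) S = 2 × L²/6 = 39680 mm².
Direct shear f_v = P/L_w = 44.2×10³/690 = 64.06 N/mm.
Moment M = P × e = 44.2×10³ × 205 = 9061000 N·mm; bending f_b = M/S = 228.4 N/mm.
f_max = √(f_v² + f_b²) = √(64.06² + 228.4²) = 237.2 N/mm.
φr_n = 0.75 × 0.6 × 490 × (0.707 × 4) = 623.6 N/mm → adequate.

f_max ≈ 237 N/mm; adequate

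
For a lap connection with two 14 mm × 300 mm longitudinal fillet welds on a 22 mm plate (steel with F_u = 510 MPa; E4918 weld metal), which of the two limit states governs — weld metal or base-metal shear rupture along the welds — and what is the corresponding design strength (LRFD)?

φR_n ≈ 1310 kN (weld metal governs)

E49XX → F_EXX = 490 MPa.
t_e = 0.707 × 14 = 9.898 mm; L = 600 mm.
Weld metal: φR_n = 0.75 × 0.6 × 490 × 9.898 × 600 × 10⁻³ = 1310 kN.
Base metal (shear rupture): φR_n = 0.75 × 0.6 × 510 × 22 × 600 × 10⁻³ = 3029 kN.
Governing: weld metal.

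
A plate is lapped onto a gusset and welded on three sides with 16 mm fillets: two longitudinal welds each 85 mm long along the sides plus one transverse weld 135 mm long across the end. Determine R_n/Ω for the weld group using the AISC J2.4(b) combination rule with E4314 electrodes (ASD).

R_n/Ω ≈ 506 kN

E43XX → F_EXX = 430 MPa.
t_e = 0.707 × 16 = 11.31 mm.
R_nwl = 0.6 × 430 × 11.31 × 170 × 10⁻³ = 496.1 kN (longitudinal, 2 welds).
R_nwt = 0.6 × 430 × 11.31 × 135 × 10⁻³ = 394 kN (transverse, base value).
(i) R_nwl + R_nwt = 890.1 kN; (ii) 0.85 R_nwl + 1.5 R_nwt = 1013 kN.
R_n = max = 1013 kN [governs: (ii)]; R_n/Ω = 506.4 kN.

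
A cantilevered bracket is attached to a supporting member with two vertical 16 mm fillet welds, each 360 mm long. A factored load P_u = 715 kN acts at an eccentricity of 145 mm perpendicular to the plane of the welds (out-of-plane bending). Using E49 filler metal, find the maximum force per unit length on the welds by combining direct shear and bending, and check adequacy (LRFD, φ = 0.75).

E49XX → F_EXX = 490 MPa.
L_w = 2 × 360 = 720 mm; section modulus (unit throat) S = 2 × L²/6 = 43200 mm².
Direct shear f_v = P/L_w = 715×10³/720 = 993.1 N/mm.
Moment M = P × e = 715×10³ × 145 = 103680000 N·mm; bending f_b = M/S = 2400 N/mm.
f_max = √(f_v² + f_b²) = √(993.1² + 2400²) = 2597 N/mm.
φr_n = 0.75 × 0.6 × 490 × (0.707 × 16) = 2494 N/mm → NOT adequate.

f_max ≈ 2600 N/mm; NOT adequate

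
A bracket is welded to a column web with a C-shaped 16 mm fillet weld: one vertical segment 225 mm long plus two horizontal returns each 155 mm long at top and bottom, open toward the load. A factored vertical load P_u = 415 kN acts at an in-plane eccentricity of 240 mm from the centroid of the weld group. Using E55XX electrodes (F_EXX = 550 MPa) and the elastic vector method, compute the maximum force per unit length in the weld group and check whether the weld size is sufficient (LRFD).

f_max ≈ 3090 N/mm; NOT adequate

Total weld length L_w = 535 mm. Treat welds as unit-width lines.
Centroid: x̄ = 2×155×77.5 / 535 = 44.91 mm from the vertical weld.
Polar moment about centroid: J = I_x + I_y = [225³/12 + 2×155×112.5²] + [225×44.91² + 2(155³/12 + 155×32.59²)] = 6276000 mm³.
Direct shear f_v = P/L_w = 415×10³ / 535 = 775.7 N/mm (vertical).
Torsion M = P·e = 415×10³ × 240 = 99600000 N·mm.
Critical point at (x, y) = (110.1, 112.5) from centroid. f_tx = M·y/J = 1785 N/mm; f_ty = M·x/J = 1747 N/mm.
Resultant f_max = √[f_tx² + (f_v + f_ty)²] = √[1785² + (775.7 + 1747)²] = 3091 N/mm.
Capacity per unit length: φr_n = 0.75 × 0.6 × 550 × (0.707 × 16) = 2800 N/mm.
3091 > 2800 → NOT adequate.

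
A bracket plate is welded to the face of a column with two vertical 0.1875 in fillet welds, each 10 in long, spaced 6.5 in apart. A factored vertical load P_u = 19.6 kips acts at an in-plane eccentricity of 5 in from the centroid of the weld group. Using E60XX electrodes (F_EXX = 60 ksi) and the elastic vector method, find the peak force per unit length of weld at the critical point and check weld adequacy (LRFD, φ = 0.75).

f_max ≈ 2.24 kip/in; adequate

Total weld length L_w = 20 in. Treat welds as unit-width lines.
Polar moment about centroid: J = 2[d³/12 + d(b/2)²] = 2[10³/12 + 10×3.25²] = 377.9 in³.
Direct shear f_v = P/L_w = 19.6 / 20 = 0.98 kip/in (vertical).
Torsion M = P·e = 19.6 × 5 = 98 kip·in.
Critical point at (x, y) = (3.25, 5) from centroid. f_tx = M·y/J = 1.297 kip/in; f_ty = M·x/J = 0.8428 kip/in.
Resultant f_max = √[f_tx² + (f_v + f_ty)²] = √[1.297² + (0.98 + 0.8428)²] = 2.237 kip/in.
Capacity per unit length: φr_n = 0.75 × 0.6 × 60 × (0.707 × 0.1875) = 3.579 kip/in.
2.237 ≤ 3.579 → adequate.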